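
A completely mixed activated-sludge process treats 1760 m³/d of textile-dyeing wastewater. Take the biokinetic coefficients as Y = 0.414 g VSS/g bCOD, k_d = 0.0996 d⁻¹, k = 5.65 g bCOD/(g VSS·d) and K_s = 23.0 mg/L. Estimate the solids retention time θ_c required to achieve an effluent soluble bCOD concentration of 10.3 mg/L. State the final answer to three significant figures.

θ_c ≈ 1.60 d

From 1/θ_c = Y·k·S/(K_s + S) − k_d: Y·k·S/(K_s+S) = 0.414 × 5.65 × 10.3 / (23.0 + 10.3) = 0.7235 d⁻¹.
θ_c = 1/(μ − k_d) = 1/(0.7235 − 0.0996) = 1/0.6239 = 1.603 d.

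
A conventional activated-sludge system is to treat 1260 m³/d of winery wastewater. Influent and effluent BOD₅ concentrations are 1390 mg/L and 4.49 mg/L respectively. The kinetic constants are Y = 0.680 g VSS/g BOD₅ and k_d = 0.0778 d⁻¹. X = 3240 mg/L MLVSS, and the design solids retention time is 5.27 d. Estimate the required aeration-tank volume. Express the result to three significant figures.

Rearranging the biomass balance for a CMAS with decay, V = Y·Q·ΔS·θ_c / [X·(1+k_d θ_c)] = 0.680 × 1260 × (1390 − 4.49) × 5.27 / [3240 × (1 + 0.0778 × 5.27)] = 6.26×10^6 / 4568 = 1369 m³.

V ≈ 1370 m³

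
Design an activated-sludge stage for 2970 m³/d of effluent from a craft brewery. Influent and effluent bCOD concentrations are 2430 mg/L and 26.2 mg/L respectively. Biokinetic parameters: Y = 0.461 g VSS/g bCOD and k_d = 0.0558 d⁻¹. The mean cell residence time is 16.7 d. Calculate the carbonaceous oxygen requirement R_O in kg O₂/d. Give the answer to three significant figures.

Correct the yield for decay: Y_obs = Y/(1 + k_d θ_c) = 0.461 / (1 + 0.0558 × 16.7) = 0.461 / 1.932 = 0.2386.
ΔS = 2430 − 26.2 = 2404 mg/L, so the substrate removal rate is 2970 × 2404/1000 = 7139 kg bCOD/d.
Net sludge production P_X = 0.2386 × 7139 = 1704 kg VSS/d.
R_O = Q·ΔS − 1.42 P_X = 7139 − 2419 = 4720 kg O₂/d.

R_O ≈ 4720 kg O₂/d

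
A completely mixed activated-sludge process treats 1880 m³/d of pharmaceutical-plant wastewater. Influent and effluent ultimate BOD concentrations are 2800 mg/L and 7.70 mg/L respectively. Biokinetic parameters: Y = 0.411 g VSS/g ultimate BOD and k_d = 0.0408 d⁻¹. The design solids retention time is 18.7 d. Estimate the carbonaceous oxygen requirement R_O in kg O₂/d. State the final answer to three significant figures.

R_O ≈ 3510 kg O₂/d

Y_obs = Y / (1 + k_d θ_c) = 0.411 / (1 + 0.0408 × 18.7) = 0.411 / 1.763 = 0.2331.
Substrate removed = Q·(S₀ − S) = 1880 m³/d × (2800 − 7.70) g/m³ = 5.25×10^6 g/d = 5250 kg/d.
P_X = Y_obs·Q·(S₀ − S) = 0.2331 × 5250 = 1224 kg VSS/d.
R_O = Q·ΔS − 1.42 P_X = 5250 − 1738 = 3512 kg O₂/d.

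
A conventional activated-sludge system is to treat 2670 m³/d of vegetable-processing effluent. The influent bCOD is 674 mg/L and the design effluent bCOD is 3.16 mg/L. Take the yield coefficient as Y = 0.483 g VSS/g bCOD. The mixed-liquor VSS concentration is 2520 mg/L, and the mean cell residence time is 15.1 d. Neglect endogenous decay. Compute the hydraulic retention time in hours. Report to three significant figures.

τ ≈ 46.6 h

With k_d = 0 the design equation reduces to V = Y Q (S₀−S) θ_c / X = 0.483 × 2670 × (674 − 3.16) × 15.1 / 2520 = 5184 m³.
HRT = V/Q = 5184 m³ / 2670 m³·d⁻¹ = 1.942 d × 24 = 46.60 h.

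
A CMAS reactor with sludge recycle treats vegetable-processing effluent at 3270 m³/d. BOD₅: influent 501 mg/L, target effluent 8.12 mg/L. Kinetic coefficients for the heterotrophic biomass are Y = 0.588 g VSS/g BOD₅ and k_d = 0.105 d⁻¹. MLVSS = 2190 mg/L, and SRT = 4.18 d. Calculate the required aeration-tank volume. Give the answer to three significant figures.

V ≈ 1260 m³

Steady-state biomass mass balance: V·X·(1 + k_d·θ_c) = Y·Q·(S₀ − S)·θ_c, so V = 0.588 × 3270 × (501 − 8.12) × 4.18 / [2190 × (1 + 0.105 × 4.18)] = 3.96×10^6 / 3151 = 1257 m³.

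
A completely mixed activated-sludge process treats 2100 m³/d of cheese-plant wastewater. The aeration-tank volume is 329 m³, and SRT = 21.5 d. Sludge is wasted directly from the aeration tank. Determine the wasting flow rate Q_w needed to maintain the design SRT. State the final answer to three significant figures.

Q_w ≈ 15.3 m³/d

With mixed-liquor wasting, θ_c = V/Q_w, so Q_w = V/θ_c = 329.0/21.5 = 15.30 m³/d.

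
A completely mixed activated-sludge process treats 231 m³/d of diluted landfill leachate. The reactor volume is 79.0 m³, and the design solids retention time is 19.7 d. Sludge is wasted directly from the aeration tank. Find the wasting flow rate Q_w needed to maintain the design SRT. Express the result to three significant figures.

With mixed-liquor wasting, θ_c = V/Q_w, so Q_w = V/θ_c = 79.00/19.7 = 4.010 m³/d.

Q_w ≈ 4.01 m³/d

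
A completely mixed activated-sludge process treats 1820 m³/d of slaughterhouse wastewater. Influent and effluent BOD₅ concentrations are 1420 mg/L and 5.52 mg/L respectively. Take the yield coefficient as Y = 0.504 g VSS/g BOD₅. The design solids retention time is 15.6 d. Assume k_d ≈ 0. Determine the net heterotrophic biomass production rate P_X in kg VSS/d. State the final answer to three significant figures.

P_X ≈ 1300 kg VSS/d

No decay correction is needed, so Y_obs = Y = 0.504.
Mass of BOD₅ removed per day: Q(S₀ − S) = 1820 × 1414 g/m³ = 2574 kg/d.
Net biomass production P_X = Y_obs × Q·(S₀ − S) = 0.5040 × 2574 = 1297 kg VSS/d.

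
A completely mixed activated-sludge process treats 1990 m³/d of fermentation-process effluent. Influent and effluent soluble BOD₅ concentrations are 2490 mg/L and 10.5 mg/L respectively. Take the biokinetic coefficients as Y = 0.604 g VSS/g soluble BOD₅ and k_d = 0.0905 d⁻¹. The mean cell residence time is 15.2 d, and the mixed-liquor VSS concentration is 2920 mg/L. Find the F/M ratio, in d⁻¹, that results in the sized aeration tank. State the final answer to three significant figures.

F/M ≈ 0.260 d⁻¹

From the SRT design equation V = Y Q (S₀−S) θ_c / [X (1 + k_d θ_c)] = 0.604 × 1990 × (2490 − 10.5) × 15.2 / [2920 × (1 + 0.0905 × 15.2)] = 4.53×10^7 / 6937 = 6530 m³.
Food-to-microorganism ratio F/M = Q S₀ / (V X) = 1990 × 2490 / (6530 × 2920) = 0.2599 d⁻¹.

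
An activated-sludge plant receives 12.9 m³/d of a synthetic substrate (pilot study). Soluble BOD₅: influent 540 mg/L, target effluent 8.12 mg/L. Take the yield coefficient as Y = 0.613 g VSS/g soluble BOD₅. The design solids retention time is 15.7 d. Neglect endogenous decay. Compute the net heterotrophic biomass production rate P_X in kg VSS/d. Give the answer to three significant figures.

P_X ≈ 4.21 kg VSS/d

Since k_d ≈ 0, Y_obs = Y = 0.613 g VSS/g soluble BOD₅.
Q·(S₀ − S) = 12.9 × (540 − 8.12) × 10⁻³ = 6.861 kg/d removed.
P_X = Y_obs · Q(S₀ − S) = 0.6130 × 6.861 = 4.206 kg VSS/d.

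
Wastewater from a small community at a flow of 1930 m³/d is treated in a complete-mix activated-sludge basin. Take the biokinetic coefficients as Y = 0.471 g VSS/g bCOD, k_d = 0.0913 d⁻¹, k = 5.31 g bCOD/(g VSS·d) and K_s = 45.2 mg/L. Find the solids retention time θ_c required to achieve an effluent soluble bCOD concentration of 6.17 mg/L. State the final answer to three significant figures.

Specific growth rate at S = 6.17 mg/L: μ = YkS/(K_s+S) = 0.471·5.31·6.17/(45.2+6.17) = 0.3004 d⁻¹.
Then 1/θ_c = μ − k_d = 0.3004 − 0.0913 = 0.2091 d⁻¹, giving θ_c = 4.783 d.

θ_c ≈ 4.78 d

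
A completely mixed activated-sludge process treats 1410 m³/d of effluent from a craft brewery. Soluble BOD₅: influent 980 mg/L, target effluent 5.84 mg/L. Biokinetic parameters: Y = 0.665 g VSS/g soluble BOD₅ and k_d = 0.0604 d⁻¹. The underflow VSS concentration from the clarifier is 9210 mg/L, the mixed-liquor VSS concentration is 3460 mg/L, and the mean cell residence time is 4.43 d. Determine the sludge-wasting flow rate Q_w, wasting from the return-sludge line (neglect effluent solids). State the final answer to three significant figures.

Q_w ≈ 78.2 m³/d

From the SRT design equation V = Y Q (S₀−S) θ_c / [X (1 + k_d θ_c)] = 0.665 × 1410 × (980 − 5.84) × 4.43 / [3460 × (1 + 0.0604 × 4.43)] = 4.05×10^6 / 4386 = 922.6 m³.
Wasting from the return line (neglecting effluent solids): Q_w = V·X / (θ_c·X_r) = 922.6 × 3460 / (4.43 × 9210) = 78.24 m³/d.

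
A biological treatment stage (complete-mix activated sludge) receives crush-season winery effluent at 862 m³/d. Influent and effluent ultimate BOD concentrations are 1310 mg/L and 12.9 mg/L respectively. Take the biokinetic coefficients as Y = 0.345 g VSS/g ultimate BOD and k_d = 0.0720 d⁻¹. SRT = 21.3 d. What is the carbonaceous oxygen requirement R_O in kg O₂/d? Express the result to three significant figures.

The observed yield is Y_obs = Y/(1 + k_d·θ_c) = 0.345 / (1 + 0.0720 × 21.3) = 0.345 / 2.534 = 0.1362 g VSS per g ultimate BOD removed.
Mass of ultimate BOD removed per day: Q(S₀ − S) = 862 × 1297 g/m³ = 1118 kg/d.
Biomass synthesised: P_X = Y_obs × 1118 = 152.3 kg VSS/d.
R_O = Q·ΔS − 1.42 P_X = 1118 − 216.2 = 901.9 kg O₂/d.

R_O ≈ 902 kg O₂/d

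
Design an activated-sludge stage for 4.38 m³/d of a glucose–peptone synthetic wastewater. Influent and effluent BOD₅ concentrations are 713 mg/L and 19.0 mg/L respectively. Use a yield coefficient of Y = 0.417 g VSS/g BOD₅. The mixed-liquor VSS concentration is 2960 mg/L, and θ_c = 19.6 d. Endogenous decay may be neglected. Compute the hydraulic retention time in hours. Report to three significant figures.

τ ≈ 46.0 h

With k_d = 0 the design equation reduces to V = Y Q (S₀−S) θ_c / X = 0.417 × 4.38 × (713 − 19.0) × 19.6 / 2960 = 8.393 m³.
τ = V/Q = 8.393/4.38 = 1.916 d, or 45.99 h.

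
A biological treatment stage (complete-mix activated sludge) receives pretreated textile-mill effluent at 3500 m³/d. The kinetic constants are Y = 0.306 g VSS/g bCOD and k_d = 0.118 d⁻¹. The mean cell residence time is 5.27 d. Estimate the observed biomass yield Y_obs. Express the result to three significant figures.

Y_obs ≈ 0.189 g VSS/g bCOD

The observed yield is Y_obs = Y/(1 + k_d·θ_c) = 0.306 / (1 + 0.118 × 5.27) = 0.306 / 1.622 = 0.1887 g VSS per g bCOD removed.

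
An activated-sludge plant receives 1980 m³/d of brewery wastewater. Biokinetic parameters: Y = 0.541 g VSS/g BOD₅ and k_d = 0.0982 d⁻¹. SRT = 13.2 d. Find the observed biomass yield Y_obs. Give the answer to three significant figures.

Y_obs ≈ 0.236 g VSS/g BOD₅

Y_obs = Y / (1 + k_d θ_c) = 0.541 / (1 + 0.0982 × 13.2) = 0.541 / 2.296 = 0.2356.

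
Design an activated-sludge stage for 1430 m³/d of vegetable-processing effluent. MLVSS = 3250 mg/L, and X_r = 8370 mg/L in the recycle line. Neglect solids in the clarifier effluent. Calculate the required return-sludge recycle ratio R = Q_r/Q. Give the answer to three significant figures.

Mass balance around the secondary clarifier (neglecting effluent solids): R = X / (X_r − X) = 3250 / (8370 − 3250) = 0.6348.

R ≈ 0.635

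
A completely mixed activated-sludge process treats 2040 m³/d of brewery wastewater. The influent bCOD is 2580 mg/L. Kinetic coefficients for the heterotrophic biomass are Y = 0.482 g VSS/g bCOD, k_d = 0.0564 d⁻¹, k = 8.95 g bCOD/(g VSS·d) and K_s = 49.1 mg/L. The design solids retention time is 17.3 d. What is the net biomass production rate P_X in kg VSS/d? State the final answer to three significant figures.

Effluent substrate depends only on kinetics and SRT: S = K_s(1 + k_d θ_c) / [θ_c(Yk − k_d) − 1] = 49.1 × (1 + 0.0564 × 17.3) / [17.3 × (0.482 × 8.95 − 0.0564) − 1] = 97.01 / 72.65 = 1.335 mg/L.
Correct the yield for decay: Y_obs = Y/(1 + k_d θ_c) = 0.482 / (1 + 0.0564 × 17.3) = 0.482 / 1.976 = 0.2440.
Substrate removed = Q·(S₀ − S) = 2040 m³/d × (2580 − 1.34) g/m³ = 5.26×10^6 g/d = 5260 kg/d.
P_X = Y_obs · Q(S₀ − S) = 0.2440 × 5260 = 1283 kg VSS/d.

P_X ≈ 1280 kg VSS/d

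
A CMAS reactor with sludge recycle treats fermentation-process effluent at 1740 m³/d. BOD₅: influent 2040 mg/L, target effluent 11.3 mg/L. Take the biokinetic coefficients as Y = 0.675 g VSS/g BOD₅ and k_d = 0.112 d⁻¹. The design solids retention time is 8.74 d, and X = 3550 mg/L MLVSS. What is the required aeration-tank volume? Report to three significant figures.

V ≈ 2960 m³

Steady-state biomass mass balance: V·X·(1 + k_d·θ_c) = Y·Q·(S₀ − S)·θ_c, so V = 0.675 × 1740 × (2040 − 11.3) × 8.74 / [3550 × (1 + 0.112 × 8.74)] = 2.08×10^7 / 7025 = 2964 m³.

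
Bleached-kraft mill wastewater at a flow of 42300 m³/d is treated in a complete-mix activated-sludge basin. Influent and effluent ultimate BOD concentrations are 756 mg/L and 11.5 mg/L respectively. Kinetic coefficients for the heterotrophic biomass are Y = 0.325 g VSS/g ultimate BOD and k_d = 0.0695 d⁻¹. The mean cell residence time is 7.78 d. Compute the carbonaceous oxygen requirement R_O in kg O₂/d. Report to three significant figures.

R_O ≈ 22100 kg O₂/d

Y_obs = Y / (1 + k_d θ_c) = 0.325 / (1 + 0.0695 × 7.78) = 0.325 / 1.541 = 0.2109.
Mass of ultimate BOD removed per day: Q(S₀ − S) = 42300 × 744.5 g/m³ = 31492 kg/d.
P_X = Y_obs·Q·(S₀ − S) = 0.2109 × 31492 = 6643 kg VSS/d.
R_O = Q·(S₀ − S) − 1.42·P_X = 31492 − 1.42 × 6643 = 22059 kg O₂/d.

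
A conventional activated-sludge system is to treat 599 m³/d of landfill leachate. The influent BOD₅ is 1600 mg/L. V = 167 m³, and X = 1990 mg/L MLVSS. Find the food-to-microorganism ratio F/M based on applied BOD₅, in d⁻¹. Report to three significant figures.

F/M ≈ 2.88 d⁻¹

F/M = applied load / biomass = Q·S₀/(V·X) = 599 × 1600 / (167.0 × 1990) = 2.884 d⁻¹.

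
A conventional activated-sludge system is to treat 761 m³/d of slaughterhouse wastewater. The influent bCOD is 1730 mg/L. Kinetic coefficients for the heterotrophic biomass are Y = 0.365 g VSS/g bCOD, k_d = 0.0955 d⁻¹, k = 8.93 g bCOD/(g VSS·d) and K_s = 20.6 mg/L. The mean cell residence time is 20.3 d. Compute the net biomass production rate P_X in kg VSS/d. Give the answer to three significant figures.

For a completely mixed reactor with recycle the Lawrence–McCarty relation gives S = K_s·(1 + k_d·θ_c) / [θ_c·(Y·k − k_d) − 1] = 20.6 × (1 + 0.0955 × 20.3) / [20.3 × (0.365 × 8.93 − 0.0955) − 1] = 60.54 / 63.23 = 0.9574 mg/L.
Y_obs = Y / (1 + k_d θ_c) = 0.365 / (1 + 0.0955 × 20.3) = 0.365 / 2.939 = 0.1242.
Substrate removed = Q·(S₀ − S) = 761 m³/d × (1730 − 0.957) g/m³ = 1.32×10^6 g/d = 1316 kg/d.
Biomass produced: P_X = Y_obs·Q·ΔS = 0.1242 × 1316 ≈ 163.4 kg VSS/d.

P_X ≈ 163 kg VSS/d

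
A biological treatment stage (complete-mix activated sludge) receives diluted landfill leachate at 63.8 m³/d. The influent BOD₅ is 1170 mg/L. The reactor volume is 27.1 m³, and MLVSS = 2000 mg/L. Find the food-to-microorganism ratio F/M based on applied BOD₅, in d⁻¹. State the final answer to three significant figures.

F/M ≈ 1.38 d⁻¹

Food-to-microorganism ratio F/M = Q S₀ / (V X) = 63.8 × 1170 / (27.10 × 2000) = 1.377 d⁻¹.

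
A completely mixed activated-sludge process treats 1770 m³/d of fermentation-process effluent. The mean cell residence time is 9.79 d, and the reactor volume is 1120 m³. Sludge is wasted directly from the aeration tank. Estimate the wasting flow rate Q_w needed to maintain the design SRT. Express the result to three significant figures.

With mixed-liquor wasting, θ_c = V/Q_w, so Q_w = V/θ_c = 1120/9.79 = 114.4 m³/d.

Q_w ≈ 114 m³/d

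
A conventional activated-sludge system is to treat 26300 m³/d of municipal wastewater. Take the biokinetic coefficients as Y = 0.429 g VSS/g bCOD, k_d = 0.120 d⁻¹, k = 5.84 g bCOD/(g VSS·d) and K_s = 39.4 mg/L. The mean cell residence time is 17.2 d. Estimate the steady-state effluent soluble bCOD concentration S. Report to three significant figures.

For a completely mixed reactor with recycle the Lawrence–McCarty relation gives S = K_s·(1 + k_d·θ_c) / [θ_c·(Y·k − k_d) − 1] = 39.4 × (1 + 0.120 × 17.2) / [17.2 × (0.429 × 5.84 − 0.120) − 1] = 120.7 / 40.03 = 3.016 mg/L.

S ≈ 3.02 mg/L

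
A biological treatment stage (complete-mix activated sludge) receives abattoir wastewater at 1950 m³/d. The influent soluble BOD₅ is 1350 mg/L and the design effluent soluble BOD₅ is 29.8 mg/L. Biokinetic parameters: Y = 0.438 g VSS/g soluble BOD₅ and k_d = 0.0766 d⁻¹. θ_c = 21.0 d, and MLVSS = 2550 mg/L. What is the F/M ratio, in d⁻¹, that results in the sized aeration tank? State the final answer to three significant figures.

From the SRT design equation V = Y Q (S₀−S) θ_c / [X (1 + k_d θ_c)] = 0.438 × 1950 × (1350 − 29.8) × 21.0 / [2550 × (1 + 0.0766 × 21.0)] = 2.37×10^7 / 6652 = 3560 m³.
F/M = Q·S₀ / (V·X) = 1950 × 1350 / (3560 × 2550) = 0.2900 g soluble BOD₅·(g VSS·d)⁻¹.

F/M ≈ 0.290 d⁻¹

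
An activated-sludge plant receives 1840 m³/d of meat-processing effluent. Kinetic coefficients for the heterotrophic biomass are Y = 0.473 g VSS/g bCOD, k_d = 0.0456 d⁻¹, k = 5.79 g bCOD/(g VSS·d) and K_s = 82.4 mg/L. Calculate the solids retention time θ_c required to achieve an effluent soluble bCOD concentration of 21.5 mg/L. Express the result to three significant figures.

From 1/θ_c = Y·k·S/(K_s + S) − k_d: Y·k·S/(K_s+S) = 0.473 × 5.79 × 21.5 / (82.4 + 21.5) = 0.5667 d⁻¹.
Then 1/θ_c = μ − k_d = 0.5667 − 0.0456 = 0.5211 d⁻¹, giving θ_c = 1.919 d.

θ_c ≈ 1.92 d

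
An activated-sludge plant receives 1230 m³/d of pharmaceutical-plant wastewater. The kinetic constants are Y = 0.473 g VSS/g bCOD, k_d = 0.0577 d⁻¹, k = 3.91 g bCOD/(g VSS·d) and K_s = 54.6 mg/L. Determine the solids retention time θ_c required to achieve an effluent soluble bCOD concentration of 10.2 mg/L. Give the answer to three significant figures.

At the target effluent, Y k S/(K_s+S) = 0.473×3.91×10.2/64.80 = 0.2911 d⁻¹.
Then 1/θ_c = μ − k_d = 0.2911 − 0.0577 = 0.2334 d⁻¹, giving θ_c = 4.284 d.

θ_c ≈ 4.28 d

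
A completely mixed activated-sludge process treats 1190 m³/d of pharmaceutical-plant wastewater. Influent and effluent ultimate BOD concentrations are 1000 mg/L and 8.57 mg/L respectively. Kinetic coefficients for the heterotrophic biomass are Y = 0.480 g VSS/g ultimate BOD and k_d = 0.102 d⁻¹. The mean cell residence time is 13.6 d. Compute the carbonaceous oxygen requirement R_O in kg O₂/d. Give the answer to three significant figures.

The observed yield is Y_obs = Y/(1 + k_d·θ_c) = 0.480 / (1 + 0.102 × 13.6) = 0.480 / 2.387 = 0.2011 g VSS per g ultimate BOD removed.
Mass of ultimate BOD removed per day: Q(S₀ − S) = 1190 × 991.4 g/m³ = 1180 kg/d.
Biomass synthesised: P_X = Y_obs × 1180 = 237.2 kg VSS/d.
Carbonaceous O₂ demand = substrate oxidised − cell-mass equivalent = 1180 − 1.42 × 237.2 = 842.9 kg O₂/d.

R_O ≈ 843 kg O₂/d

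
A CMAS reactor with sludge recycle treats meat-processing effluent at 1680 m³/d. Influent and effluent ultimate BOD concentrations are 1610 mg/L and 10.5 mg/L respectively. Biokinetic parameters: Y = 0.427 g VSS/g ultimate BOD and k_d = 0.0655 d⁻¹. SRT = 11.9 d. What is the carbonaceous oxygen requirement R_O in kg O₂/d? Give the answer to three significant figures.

R_O ≈ 1770 kg O₂/d

The observed yield is Y_obs = Y/(1 + k_d·θ_c) = 0.427 / (1 + 0.0655 × 11.9) = 0.427 / 1.779 = 0.2400 g VSS per g ultimate BOD removed.
Mass of ultimate BOD removed per day: Q(S₀ − S) = 1680 × 1600 g/m³ = 2687 kg/d.
P_X = Y_obs·Q·(S₀ − S) = 0.2400 × 2687 = 644.8 kg VSS/d.
Carbonaceous O₂ demand = substrate oxidised − cell-mass equivalent = 2687 − 1.42 × 644.8 = 1772 kg O₂/d.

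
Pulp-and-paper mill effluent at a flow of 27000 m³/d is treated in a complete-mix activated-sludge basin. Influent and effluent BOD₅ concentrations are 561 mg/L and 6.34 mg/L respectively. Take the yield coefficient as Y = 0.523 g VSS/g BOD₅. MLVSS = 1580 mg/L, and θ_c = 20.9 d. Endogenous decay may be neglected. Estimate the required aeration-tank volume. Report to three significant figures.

Biomass mass balance (decay neglected): V·X = Y·Q·(S₀ − S)·θ_c, so V = 0.523 × 27000 × (561 − 6.34) × 20.9 / 1580 = 103605 m³.

V ≈ 104000 m³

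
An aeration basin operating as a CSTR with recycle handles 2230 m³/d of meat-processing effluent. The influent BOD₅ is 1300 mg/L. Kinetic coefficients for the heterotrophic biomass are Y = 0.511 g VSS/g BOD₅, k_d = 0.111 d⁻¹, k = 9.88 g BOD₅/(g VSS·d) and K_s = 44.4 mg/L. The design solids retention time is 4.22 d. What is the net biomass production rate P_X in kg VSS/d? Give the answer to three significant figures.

For a completely mixed reactor with recycle the Lawrence–McCarty relation gives S = K_s·(1 + k_d·θ_c) / [θ_c·(Y·k − k_d) − 1] = 44.4 × (1 + 0.111 × 4.22) / [4.22 × (0.511 × 9.88 − 0.111) − 1] = 65.20 / 19.84 = 3.287 mg/L.
Y_obs = Y / (1 + k_d θ_c) = 0.511 / (1 + 0.111 × 4.22) = 0.511 / 1.468 = 0.3480.
Q·(S₀ − S) = 2230 × (1300 − 3.29) × 10⁻³ = 2892 kg/d removed.
Biomass produced: P_X = Y_obs·Q·ΔS = 0.3480 × 2892 ≈ 1006 kg VSS/d.

P_X ≈ 1010 kg VSS/d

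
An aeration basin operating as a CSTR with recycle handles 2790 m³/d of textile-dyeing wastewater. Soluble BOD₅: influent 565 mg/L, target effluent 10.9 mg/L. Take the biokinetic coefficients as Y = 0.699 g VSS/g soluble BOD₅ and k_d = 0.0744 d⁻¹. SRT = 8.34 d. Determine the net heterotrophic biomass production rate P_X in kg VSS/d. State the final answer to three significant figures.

P_X ≈ 667 kg VSS/d

Observed yield with endogenous decay: Y_obs = Y / (1 + k_d·θ_c) = 0.699 / (1 + 0.0744 × 8.34) = 0.699 / 1.620 = 0.4313 g VSS/g soluble BOD₅.
Mass of soluble BOD₅ removed per day: Q(S₀ − S) = 2790 × 554.1 g/m³ = 1546 kg/d.
Net biomass production P_X = Y_obs × Q·(S₀ − S) = 0.4313 × 1546 = 666.8 kg VSS/d.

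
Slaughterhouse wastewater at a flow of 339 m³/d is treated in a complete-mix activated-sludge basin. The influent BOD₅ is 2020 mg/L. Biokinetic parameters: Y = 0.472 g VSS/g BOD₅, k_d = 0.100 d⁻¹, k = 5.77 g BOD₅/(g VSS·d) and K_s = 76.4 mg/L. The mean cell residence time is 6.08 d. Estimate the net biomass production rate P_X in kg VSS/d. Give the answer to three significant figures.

For a completely mixed reactor with recycle the Lawrence–McCarty relation gives S = K_s·(1 + k_d·θ_c) / [θ_c·(Y·k − k_d) − 1] = 76.4 × (1 + 0.100 × 6.08) / [6.08 × (0.472 × 5.77 − 0.100) − 1] = 122.9 / 14.95 = 8.217 mg/L.
Correct the yield for decay: Y_obs = Y/(1 + k_d θ_c) = 0.472 / (1 + 0.100 × 6.08) = 0.472 / 1.608 = 0.2935.
Substrate removed = Q·(S₀ − S) = 339 m³/d × (2020 − 8.22) g/m³ = 6.82×10^5 g/d = 682.0 kg/d.
Net biomass production P_X = Y_obs × Q·(S₀ − S) = 0.2935 × 682.0 = 200.2 kg VSS/d.

P_X ≈ 200 kg VSS/d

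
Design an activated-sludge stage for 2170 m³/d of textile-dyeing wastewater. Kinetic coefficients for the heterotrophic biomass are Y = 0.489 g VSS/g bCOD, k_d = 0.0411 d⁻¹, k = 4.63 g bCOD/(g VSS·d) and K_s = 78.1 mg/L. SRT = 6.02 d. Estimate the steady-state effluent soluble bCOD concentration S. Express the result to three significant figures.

S ≈ 7.87 mg/L

For a completely mixed reactor with recycle the Lawrence–McCarty relation gives S = K_s·(1 + k_d·θ_c) / [θ_c·(Y·k − k_d) − 1] = 78.1 × (1 + 0.0411 × 6.02) / [6.02 × (0.489 × 4.63 − 0.0411) − 1] = 97.42 / 12.38 = 7.868 mg/L.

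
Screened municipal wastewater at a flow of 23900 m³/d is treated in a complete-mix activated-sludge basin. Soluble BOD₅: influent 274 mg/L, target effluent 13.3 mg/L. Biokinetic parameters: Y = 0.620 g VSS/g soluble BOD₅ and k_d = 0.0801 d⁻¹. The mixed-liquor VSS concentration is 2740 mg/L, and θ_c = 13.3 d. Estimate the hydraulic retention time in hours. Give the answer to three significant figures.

Rearranging the biomass balance for a CMAS with decay, V = Y·Q·ΔS·θ_c / [X·(1+k_d θ_c)] = 0.620 × 23900 × (274 − 13.3) × 13.3 / [2740 × (1 + 0.0801 × 13.3)] = 5.14×10^7 / 5659 = 9079 m³.
HRT = V/Q = 9079 m³ / 23900 m³·d⁻¹ = 0.3799 d × 24 = 9.117 h.

τ ≈ 9.12 h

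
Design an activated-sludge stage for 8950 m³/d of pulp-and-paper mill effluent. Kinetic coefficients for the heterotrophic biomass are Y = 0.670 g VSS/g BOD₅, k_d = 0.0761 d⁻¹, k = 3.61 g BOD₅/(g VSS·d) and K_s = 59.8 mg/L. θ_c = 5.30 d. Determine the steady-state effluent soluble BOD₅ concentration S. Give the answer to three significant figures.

From the Monod/SRT balance for a CMAS, S = K_s·(1+k_d θ_c)/[θ_c·(Y k − k_d) − 1] = 59.8 × (1 + 0.0761 × 5.30) / [5.30 × (0.670 × 3.61 − 0.0761) − 1] = 83.92 / 11.42 = 7.351 mg/L.

S ≈ 7.35 mg/L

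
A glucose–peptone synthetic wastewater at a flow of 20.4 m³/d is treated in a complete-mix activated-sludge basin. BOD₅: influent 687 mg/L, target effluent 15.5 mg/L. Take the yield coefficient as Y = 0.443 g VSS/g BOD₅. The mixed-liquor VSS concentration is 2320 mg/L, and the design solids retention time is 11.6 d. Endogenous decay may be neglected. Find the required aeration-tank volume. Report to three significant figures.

With k_d = 0 the design equation reduces to V = Y Q (S₀−S) θ_c / X = 0.443 × 20.4 × (687 − 15.5) × 11.6 / 2320 = 30.34 m³.

V ≈ 30.3 m³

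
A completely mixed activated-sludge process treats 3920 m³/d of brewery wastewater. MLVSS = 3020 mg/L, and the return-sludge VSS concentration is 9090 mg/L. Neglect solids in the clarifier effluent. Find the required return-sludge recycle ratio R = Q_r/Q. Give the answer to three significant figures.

R ≈ 0.498

Solids balance on the clarifier gives (1+R)X = R·X_r, so R = X/(X_r − X) = 3020 / (9090 − 3020) = 0.4975.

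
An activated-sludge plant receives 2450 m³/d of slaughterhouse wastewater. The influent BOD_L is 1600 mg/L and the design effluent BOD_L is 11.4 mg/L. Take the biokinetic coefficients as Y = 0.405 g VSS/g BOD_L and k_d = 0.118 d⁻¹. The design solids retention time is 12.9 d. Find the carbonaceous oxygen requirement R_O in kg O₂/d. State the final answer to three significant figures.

R_O ≈ 3000 kg O₂/d

The observed yield is Y_obs = Y/(1 + k_d·θ_c) = 0.405 / (1 + 0.118 × 12.9) = 0.405 / 2.522 = 0.1606 g VSS per g BOD_L removed.
ΔS = 1600 − 11.4 = 1589 mg/L, so the substrate removal rate is 2450 × 1589/1000 = 3892 kg BOD_L/d.
P_X = Y_obs·Q·(S₀ − S) = 0.1606 × 3892 = 625.0 kg VSS/d.
R_O = Q·(S₀ − S) − 1.42·P_X = 3892 − 1.42 × 625.0 = 3005 kg O₂/d.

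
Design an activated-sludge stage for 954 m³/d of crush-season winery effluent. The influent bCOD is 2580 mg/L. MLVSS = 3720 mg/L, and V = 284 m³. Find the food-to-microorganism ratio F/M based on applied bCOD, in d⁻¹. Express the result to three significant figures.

Food-to-microorganism ratio F/M = Q S₀ / (V X) = 954 × 2580 / (284.0 × 3720) = 2.330 d⁻¹.

F/M ≈ 2.33 d⁻¹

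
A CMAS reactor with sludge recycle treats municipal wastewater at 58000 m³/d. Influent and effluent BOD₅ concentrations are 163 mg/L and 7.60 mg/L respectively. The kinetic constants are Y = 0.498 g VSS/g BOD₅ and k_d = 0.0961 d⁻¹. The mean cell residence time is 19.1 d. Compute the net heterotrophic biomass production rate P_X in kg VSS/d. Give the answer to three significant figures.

P_X ≈ 1580 kg VSS/d

Y_obs = Y / (1 + k_d θ_c) = 0.498 / (1 + 0.0961 × 19.1) = 0.498 / 2.836 = 0.1756.
Substrate removed = Q·(S₀ − S) = 58000 m³/d × (163 − 7.60) g/m³ = 9.01×10^6 g/d = 9013 kg/d.
Net biomass production P_X = Y_obs × Q·(S₀ − S) = 0.1756 × 9013 = 1583 kg VSS/d.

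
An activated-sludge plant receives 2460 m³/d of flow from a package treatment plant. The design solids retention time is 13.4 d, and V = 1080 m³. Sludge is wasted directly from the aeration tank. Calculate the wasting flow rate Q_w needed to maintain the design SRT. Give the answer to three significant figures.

Q_w ≈ 80.6 m³/d

For wasting at MLVSS concentration, Q_w = V/θ_c = 1080/13.4 = 80.60 m³/d.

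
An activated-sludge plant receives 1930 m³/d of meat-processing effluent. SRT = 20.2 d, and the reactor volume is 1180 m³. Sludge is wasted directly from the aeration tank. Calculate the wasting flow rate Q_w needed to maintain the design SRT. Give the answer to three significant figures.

Q_w ≈ 58.4 m³/d

For wasting at MLVSS concentration, Q_w = V/θ_c = 1180/20.2 = 58.42 m³/d.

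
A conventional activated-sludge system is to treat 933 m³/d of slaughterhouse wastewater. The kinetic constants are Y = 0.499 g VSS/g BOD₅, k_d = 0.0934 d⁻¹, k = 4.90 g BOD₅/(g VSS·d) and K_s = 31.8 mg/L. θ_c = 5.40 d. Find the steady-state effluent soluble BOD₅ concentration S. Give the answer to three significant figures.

For a completely mixed reactor with recycle the Lawrence–McCarty relation gives S = K_s·(1 + k_d·θ_c) / [θ_c·(Y·k − k_d) − 1] = 31.8 × (1 + 0.0934 × 5.40) / [5.40 × (0.499 × 4.90 − 0.0934) − 1] = 47.84 / 11.70 = 4.089 mg/L.

S ≈ 4.09 mg/L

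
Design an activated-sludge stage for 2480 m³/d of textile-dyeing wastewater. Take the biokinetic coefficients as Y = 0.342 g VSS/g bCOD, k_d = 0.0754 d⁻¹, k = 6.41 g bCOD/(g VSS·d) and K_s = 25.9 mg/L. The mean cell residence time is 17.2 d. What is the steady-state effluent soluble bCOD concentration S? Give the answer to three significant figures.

Effluent substrate depends only on kinetics and SRT: S = K_s(1 + k_d θ_c) / [θ_c(Yk − k_d) − 1] = 25.9 × (1 + 0.0754 × 17.2) / [17.2 × (0.342 × 6.41 − 0.0754) − 1] = 59.49 / 35.41 = 1.680 mg/L.

S ≈ 1.68 mg/L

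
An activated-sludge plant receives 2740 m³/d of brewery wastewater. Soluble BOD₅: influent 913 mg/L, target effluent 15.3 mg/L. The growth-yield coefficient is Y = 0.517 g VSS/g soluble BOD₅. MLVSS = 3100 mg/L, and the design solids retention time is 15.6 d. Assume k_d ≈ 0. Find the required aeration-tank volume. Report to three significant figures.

With k_d = 0 the design equation reduces to V = Y Q (S₀−S) θ_c / X = 0.517 × 2740 × (913 − 15.3) × 15.6 / 3100 = 6399 m³.

V ≈ 6400 m³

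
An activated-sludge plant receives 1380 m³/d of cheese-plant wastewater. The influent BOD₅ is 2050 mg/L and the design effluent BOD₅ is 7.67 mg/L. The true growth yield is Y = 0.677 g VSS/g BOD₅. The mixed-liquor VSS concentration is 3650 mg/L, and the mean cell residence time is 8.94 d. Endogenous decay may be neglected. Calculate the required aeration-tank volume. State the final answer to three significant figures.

With k_d = 0 the design equation reduces to V = Y Q (S₀−S) θ_c / X = 0.677 × 1380 × (2050 − 7.67) × 8.94 / 3650 = 4673 m³.

V ≈ 4670 m³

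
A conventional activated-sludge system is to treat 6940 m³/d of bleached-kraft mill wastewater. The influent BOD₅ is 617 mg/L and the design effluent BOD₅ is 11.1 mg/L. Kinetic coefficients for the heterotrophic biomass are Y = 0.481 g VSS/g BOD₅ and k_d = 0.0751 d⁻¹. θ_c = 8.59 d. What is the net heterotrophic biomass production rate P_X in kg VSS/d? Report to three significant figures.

Correct the yield for decay: Y_obs = Y/(1 + k_d θ_c) = 0.481 / (1 + 0.0751 × 8.59) = 0.481 / 1.645 = 0.2924.
ΔS = 617 − 11.1 = 605.9 mg/L, so the substrate removal rate is 6940 × 605.9/1000 = 4205 kg BOD₅/d.
So the net sludge growth is P_X = 0.2924 × 4205 = 1229 kg VSS/d.

P_X ≈ 1230 kg VSS/d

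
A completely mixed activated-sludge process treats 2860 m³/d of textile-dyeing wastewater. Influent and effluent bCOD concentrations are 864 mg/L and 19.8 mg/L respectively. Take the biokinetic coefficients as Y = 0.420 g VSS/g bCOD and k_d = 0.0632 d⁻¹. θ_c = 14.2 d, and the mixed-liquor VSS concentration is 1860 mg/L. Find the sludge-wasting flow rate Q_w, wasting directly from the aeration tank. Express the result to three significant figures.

From the SRT design equation V = Y Q (S₀−S) θ_c / [X (1 + k_d θ_c)] = 0.420 × 2860 × (864 − 19.8) × 14.2 / [1860 × (1 + 0.0632 × 14.2)] = 1.44×10^7 / 3529 = 4080 m³.
For wasting at MLVSS concentration, Q_w = V/θ_c = 4080/14.2 = 287.3 m³/d.

Q_w ≈ 287 m³/d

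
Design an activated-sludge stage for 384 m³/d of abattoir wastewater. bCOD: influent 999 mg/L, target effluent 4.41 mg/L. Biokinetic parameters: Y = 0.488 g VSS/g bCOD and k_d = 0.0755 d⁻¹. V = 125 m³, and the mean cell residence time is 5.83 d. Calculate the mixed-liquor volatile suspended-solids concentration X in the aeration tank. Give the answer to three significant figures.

X ≈ 6040 mg/L

From V·X·(1 + k_d·θ_c) = Y·Q·(S₀ − S)·θ_c: X = 0.488 × 384 × (999 − 4.41) × 5.83 / [125 × (1 + 0.0755 × 5.83)] = 6036 mg/L.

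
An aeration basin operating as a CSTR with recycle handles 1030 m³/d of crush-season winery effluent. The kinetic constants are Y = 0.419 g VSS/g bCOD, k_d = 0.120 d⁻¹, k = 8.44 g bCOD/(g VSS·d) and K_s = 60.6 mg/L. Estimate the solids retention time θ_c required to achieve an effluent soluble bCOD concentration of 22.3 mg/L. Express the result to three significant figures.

θ_c ≈ 1.20 d

Specific growth rate at S = 22.3 mg/L: μ = YkS/(K_s+S) = 0.419·8.44·22.3/(60.6+22.3) = 0.9513 d⁻¹.
θ_c = 1/(μ − k_d) = 1/(0.9513 − 0.120) = 1/0.8313 = 1.203 d.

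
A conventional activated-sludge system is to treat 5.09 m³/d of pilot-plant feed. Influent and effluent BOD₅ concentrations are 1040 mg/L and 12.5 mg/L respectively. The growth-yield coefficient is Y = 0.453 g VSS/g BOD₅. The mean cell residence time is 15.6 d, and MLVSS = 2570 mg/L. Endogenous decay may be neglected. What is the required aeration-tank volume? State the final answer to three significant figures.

Biomass mass balance (decay neglected): V·X = Y·Q·(S₀ − S)·θ_c, so V = 0.453 × 5.09 × (1040 − 12.5) × 15.6 / 2570 = 14.38 m³.

V ≈ 14.4 m³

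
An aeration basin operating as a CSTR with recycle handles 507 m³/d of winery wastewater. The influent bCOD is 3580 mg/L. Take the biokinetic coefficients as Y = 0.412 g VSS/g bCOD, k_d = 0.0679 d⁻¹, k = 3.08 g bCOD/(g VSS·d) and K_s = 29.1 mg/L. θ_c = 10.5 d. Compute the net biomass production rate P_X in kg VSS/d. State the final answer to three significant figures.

P_X ≈ 436 kg VSS/d

From the Monod/SRT balance for a CMAS, S = K_s·(1+k_d θ_c)/[θ_c·(Y k − k_d) − 1] = 29.1 × (1 + 0.0679 × 10.5) / [10.5 × (0.412 × 3.08 − 0.0679) − 1] = 49.85 / 11.61 = 4.293 mg/L.
Y_obs = Y / (1 + k_d θ_c) = 0.412 / (1 + 0.0679 × 10.5) = 0.412 / 1.713 = 0.2405.
Substrate removed = Q·(S₀ − S) = 507 m³/d × (3580 − 4.29) g/m³ = 1.81×10^6 g/d = 1813 kg/d.
P_X = Y_obs · Q(S₀ − S) = 0.2405 × 1813 = 436.0 kg VSS/d.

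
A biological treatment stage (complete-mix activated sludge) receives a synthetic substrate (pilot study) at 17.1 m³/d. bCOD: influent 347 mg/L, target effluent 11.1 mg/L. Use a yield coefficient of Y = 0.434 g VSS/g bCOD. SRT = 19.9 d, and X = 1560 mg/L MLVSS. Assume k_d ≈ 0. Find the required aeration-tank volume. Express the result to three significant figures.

V·X = Y·Q·ΔS·θ_c gives V = 0.434 × 17.1 × (347 − 11.1) × 19.9 / 1560 = 31.80 m³.

V ≈ 31.8 m³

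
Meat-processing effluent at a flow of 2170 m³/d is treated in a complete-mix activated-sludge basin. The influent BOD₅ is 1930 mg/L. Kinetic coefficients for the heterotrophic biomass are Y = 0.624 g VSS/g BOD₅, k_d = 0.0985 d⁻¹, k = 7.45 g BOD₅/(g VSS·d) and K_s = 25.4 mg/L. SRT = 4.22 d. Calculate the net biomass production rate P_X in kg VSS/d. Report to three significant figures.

P_X ≈ 1840 kg VSS/d

For a completely mixed reactor with recycle the Lawrence–McCarty relation gives S = K_s·(1 + k_d·θ_c) / [θ_c·(Y·k − k_d) − 1] = 25.4 × (1 + 0.0985 × 4.22) / [4.22 × (0.624 × 7.45 − 0.0985) − 1] = 35.96 / 18.20 = 1.975 mg/L.
Correct the yield for decay: Y_obs = Y/(1 + k_d θ_c) = 0.624 / (1 + 0.0985 × 4.22) = 0.624 / 1.416 = 0.4408.
Q·(S₀ − S) = 2170 × (1930 − 1.98) × 10⁻³ = 4184 kg/d removed.
Net biomass production P_X = Y_obs × Q·(S₀ − S) = 0.4408 × 4184 = 1844 kg VSS/d.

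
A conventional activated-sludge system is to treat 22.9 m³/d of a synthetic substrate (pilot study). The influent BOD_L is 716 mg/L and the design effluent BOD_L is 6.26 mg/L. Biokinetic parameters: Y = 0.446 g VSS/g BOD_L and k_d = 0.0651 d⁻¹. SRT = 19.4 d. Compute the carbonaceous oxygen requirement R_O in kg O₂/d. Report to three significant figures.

Correct the yield for decay: Y_obs = Y/(1 + k_d θ_c) = 0.446 / (1 + 0.0651 × 19.4) = 0.446 / 2.263 = 0.1971.
Mass of BOD_L removed per day: Q(S₀ − S) = 22.9 × 709.7 g/m³ = 16.25 kg/d.
P_X = Y_obs·Q·(S₀ − S) = 0.1971 × 16.25 = 3.203 kg VSS/d.
R_O = Q·ΔS − 1.42 P_X = 16.25 − 4.549 = 11.70 kg O₂/d.

R_O ≈ 11.7 kg O₂/d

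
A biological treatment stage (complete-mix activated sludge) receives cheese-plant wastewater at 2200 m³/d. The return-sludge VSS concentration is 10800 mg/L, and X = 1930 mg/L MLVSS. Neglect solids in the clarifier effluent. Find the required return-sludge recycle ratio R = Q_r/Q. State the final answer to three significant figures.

Mass balance around the secondary clarifier (neglecting effluent solids): R = X / (X_r − X) = 1930 / (10800 − 1930) = 0.2176.

R ≈ 0.218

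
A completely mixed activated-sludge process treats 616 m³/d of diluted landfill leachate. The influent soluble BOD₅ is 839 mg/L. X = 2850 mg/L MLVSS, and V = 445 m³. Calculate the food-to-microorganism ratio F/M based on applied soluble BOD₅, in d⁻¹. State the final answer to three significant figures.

F/M = Q·S₀ / (V·X) = 616 × 839 / (445.0 × 2850) = 0.4075 g soluble BOD₅·(g VSS·d)⁻¹.

F/M ≈ 0.408 d⁻¹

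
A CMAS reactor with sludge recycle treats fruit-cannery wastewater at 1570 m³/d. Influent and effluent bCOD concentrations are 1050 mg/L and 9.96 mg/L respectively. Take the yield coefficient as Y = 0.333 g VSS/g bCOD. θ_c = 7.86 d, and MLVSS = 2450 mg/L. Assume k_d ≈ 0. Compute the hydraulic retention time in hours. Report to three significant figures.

Biomass mass balance (decay neglected): V·X = Y·Q·(S₀ − S)·θ_c, so V = 0.333 × 1570 × (1050 − 9.96) × 7.86 / 2450 = 1744 m³.
Hydraulic retention time τ = V/Q = 1744 / 1570 = 1.111 d = 26.67 h.

τ ≈ 26.7 h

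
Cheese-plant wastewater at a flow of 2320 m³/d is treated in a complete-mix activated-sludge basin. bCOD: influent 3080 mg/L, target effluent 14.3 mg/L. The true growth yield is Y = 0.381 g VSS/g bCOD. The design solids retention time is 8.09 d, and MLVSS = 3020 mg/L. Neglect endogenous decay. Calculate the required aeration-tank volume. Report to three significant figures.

V ≈ 7260 m³

Biomass mass balance (decay neglected): V·X = Y·Q·(S₀ − S)·θ_c, so V = 0.381 × 2320 × (3080 − 14.3) × 8.09 / 3020 = 7259 m³.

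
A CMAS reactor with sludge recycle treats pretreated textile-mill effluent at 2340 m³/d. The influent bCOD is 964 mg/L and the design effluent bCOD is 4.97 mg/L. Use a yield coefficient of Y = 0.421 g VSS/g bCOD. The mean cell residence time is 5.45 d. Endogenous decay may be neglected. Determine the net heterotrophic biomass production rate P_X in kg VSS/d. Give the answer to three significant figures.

P_X ≈ 945 kg VSS/d

With endogenous decay neglected, the observed yield equals the true yield: Y_obs = Y = 0.421 g VSS/g bCOD.
ΔS = 964 − 4.97 = 959.0 mg/L, so the substrate removal rate is 2340 × 959.0/1000 = 2244 kg bCOD/d.
So the net sludge growth is P_X = 0.4210 × 2244 = 944.8 kg VSS/d.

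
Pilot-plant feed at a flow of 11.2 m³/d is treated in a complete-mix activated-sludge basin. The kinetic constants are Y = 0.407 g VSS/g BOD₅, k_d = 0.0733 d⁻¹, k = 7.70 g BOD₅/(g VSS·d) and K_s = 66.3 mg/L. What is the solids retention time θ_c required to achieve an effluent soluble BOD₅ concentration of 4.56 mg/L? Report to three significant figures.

At the target effluent, Y k S/(K_s+S) = 0.407×7.70×4.56/70.86 = 0.2017 d⁻¹.
θ_c = 1/(μ − k_d) = 1/(0.2017 − 0.0733) = 1/0.1284 = 7.790 d.

θ_c ≈ 7.79 d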